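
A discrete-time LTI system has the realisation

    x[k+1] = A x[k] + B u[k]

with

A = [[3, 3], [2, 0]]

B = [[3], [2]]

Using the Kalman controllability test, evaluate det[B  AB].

AB = [[15], [6]]
Controllability matrix C = [B  AB] = [[3, 15], [2, 6]]
det(C) = 3·6 - 15·2 = 18 - 30 = -12
Since det(C) ≠ 0, rank(C) = 2 and the system is completely controllable.

-12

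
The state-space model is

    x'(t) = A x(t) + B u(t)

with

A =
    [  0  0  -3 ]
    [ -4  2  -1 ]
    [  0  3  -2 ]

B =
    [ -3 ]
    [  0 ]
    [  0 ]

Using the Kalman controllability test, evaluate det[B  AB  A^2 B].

-1296

AB = [[0], [12], [0]]
A^2B = [[0], [24], [36]]
Controllability matrix C = [B  AB  A^2B] = [[-3, 0, 0], [0, 12, 24], [0, 0, 36]]
Expanding along the first row, det(C) = (-3)·(12·36 - 24·0) - 0·(0·36 - 24·0) + 0·(0·0 - 12·0) = (-3)·432 - 0·0 + 0·0 = -1296
Since det(C) ≠ 0, rank(C) = 3 and the system is completely controllable.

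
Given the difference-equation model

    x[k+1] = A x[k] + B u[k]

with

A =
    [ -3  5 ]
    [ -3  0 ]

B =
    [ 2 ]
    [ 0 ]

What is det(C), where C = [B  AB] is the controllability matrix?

-12

AB = [[-6], [-6]]
Controllability matrix C = [B  AB] = [[2, -6], [0, -6]]
det(C) = 2·(-6) - (-6)·0 = -12 - 0 = -12
Since det(C) ≠ 0, rank(C) = 2 and the system is completely controllable.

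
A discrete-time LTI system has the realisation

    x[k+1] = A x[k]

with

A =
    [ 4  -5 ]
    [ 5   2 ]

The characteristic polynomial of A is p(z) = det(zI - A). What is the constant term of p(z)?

33

For a 2×2 matrix, det(zI - A) = z^2 - (tr A)z + det A.
tr A = 6, det A = 33.
So p(z) = z^2 - 6z + 33.
The constant term is 33.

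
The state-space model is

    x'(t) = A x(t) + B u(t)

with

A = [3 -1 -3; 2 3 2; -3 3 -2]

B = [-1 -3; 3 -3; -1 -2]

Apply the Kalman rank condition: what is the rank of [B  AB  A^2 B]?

AB = [[-3, 0], [5, -19], [14, 4]]
A^2B = [[-56, 7], [37, -49], [-4, -65]]
Controllability matrix C = [B  AB  A^2B] = [[-1, -3, -3, 0, -56, 7], [3, -3, 5, -19, 37, -49], [-1, -2, 14, 4, -4, -65]]
Take the 3×3 submatrix of C formed by columns 1, 2, 3: [[-1, -3, -3], [3, -3, 5], [-1, -2, 14]]. Its determinant is (-1)·((-3)·14 - 5·(-2)) - (-3)·(3·14 - 5·(-1)) + (-3)·(3·(-2) - (-3)·(-1)) = (-1)·(-32) - (-3)·47 + (-3)·(-9) = 200 ≠ 0.
So rank(C) ≥ 3; since C has 3 rows, rank(C) = 3.
rank(C) = 3 = n, so the pair (A, B) is completely controllable.

3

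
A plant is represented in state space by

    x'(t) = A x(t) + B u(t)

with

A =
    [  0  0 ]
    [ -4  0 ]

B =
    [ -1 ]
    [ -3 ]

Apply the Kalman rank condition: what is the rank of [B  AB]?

AB = [[0], [4]]
Controllability matrix C = [B  AB] = [[-1, 0], [-3, 4]]
det(C) = (-1)·4 - 0·(-3) = -4 - 0 = -4 ≠ 0, so rank(C) = 2.
rank(C) = 2 = n, so the pair (A, B) is completely controllable.

2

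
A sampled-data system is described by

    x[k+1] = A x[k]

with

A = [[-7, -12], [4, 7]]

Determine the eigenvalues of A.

det(zI - A) = z^2 - (tr A)z + det A, with tr A = (-7) + 7 = 0 and det A = (-7)·7 - (-12)·4 = -49 - (-48) = -1.
So p(z) = det(zI - A) = z^2 - 1.
Factor z^2 - 1: two numbers with sum 0 and product -1 are 1 and -1, so z^2 - 1 = (z - 1)(z + 1).
Hence p(z) = (z - 1) (z + 1), with roots -1, 1.

-1, 1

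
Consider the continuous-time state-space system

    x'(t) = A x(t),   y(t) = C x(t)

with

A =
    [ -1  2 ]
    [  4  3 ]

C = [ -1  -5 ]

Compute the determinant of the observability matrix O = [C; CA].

CA = [[-19, -17]]
Observability matrix O = [C; CA] = [[-1, -5], [-19, -17]]
det(O) = (-1)·(-17) - (-5)·(-19) = 17 - 95 = -78
Since det(O) ≠ 0, rank(O) = 2 and the system is completely observable.

-78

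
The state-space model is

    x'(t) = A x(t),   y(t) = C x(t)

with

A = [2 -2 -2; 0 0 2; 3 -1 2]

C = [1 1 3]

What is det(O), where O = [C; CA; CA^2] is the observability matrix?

CA = [[11, -5, 6]]
CA^2 = [[40, -28, -20]]
Observability matrix O = [C; CA; CA^2] = [[1, 1, 3], [11, -5, 6], [40, -28, -20]]
Expanding along the first row, det(O) = 1·((-5)·(-20) - 6·(-28)) - 1·(11·(-20) - 6·40) + 3·(11·(-28) - (-5)·40) = 1·268 - 1·(-460) + 3·(-108) = 404
Since det(O) ≠ 0, rank(O) = 3 and the system is completely observable.

404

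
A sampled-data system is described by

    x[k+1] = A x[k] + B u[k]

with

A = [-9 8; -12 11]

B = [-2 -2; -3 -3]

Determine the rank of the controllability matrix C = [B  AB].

1

AB = [[-6, -6], [-9, -9]]
Controllability matrix C = [B  AB] = [[-2, -2, -6, -6], [-3, -3, -9, -9]]
Every column of C is a scalar multiple of column 1 = [-2, -3] (multipliers 1, 1, 3, 3), so the columns span a one-dimensional space.
C ≠ 0, hence rank(C) = 1.
rank(C) = 1 < n = 2, so the pair (A, B) is not completely controllable.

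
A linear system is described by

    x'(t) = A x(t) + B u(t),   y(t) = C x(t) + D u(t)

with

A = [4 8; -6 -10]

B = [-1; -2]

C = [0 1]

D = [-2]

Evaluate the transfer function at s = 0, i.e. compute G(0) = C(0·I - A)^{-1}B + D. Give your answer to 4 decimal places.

-0.2500

G(0) = C(-A)^{-1}B + D = -C A^{-1} B + D.
det A = 8, so A^{-1} = (1/8)·adj(A) = [[-5/4, -1], [3/4, 1/2]]
A^{-1} B = [13/4, -7/4]^T
C A^{-1} B = -7/4
G(0) = D - C A^{-1} B = -2 - (-7/4) = -1/4 ≈ -0.2500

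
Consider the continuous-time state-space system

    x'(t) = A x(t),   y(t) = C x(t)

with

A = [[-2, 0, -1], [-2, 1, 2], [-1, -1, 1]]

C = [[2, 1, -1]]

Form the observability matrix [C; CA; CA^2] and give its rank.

CA = [[-5, 2, -1]]
CA^2 = [[7, 3, 8]]
Observability matrix O = [C; CA; CA^2] = [[2, 1, -1], [-5, 2, -1], [7, 3, 8]]
det(O) = 2·(2·8 - (-1)·3) - 1·((-5)·8 - (-1)·7) + (-1)·((-5)·3 - 2·7) = 2·19 - 1·(-33) + (-1)·(-29) = 100 ≠ 0, so rank(O) = 3.
rank(O) = 3 = n, so the pair (A, C) is completely observable.

3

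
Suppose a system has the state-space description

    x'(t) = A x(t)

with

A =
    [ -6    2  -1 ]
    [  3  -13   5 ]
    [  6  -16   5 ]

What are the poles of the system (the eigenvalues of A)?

det(sI - A) = s^3 - (tr A)s^2 + (M11 + M22 + M33)s - det A, where Mii is the 2×2 principal minor of A obtained by deleting row i and column i.
tr A = (-6) + (-13) + 5 = -14; M11 = (-13)·5 - 5·(-16) = -65 - (-80) = 15; M22 = (-6)·5 - (-1)·6 = -30 - (-6) = -24; M33 = (-6)·(-13) - 2·3 = 78 - 6 = 72; sum of minors = 63.
det A = (-6)·((-13)·5 - 5·(-16)) - 2·(3·5 - 5·6) + (-1)·(3·(-16) - (-13)·6) = (-6)·15 - 2·(-15) + (-1)·30 = -90.
So p(s) = det(sI - A) = s^3 + 14s^2 + 63s + 90.
Rational-root test: any integer root divides 90. Testing small divisors, s = -3 works: p(-3) = -27 + 126 + (-189) + 90 = 0, so (s + 3) is a factor.
Dividing, p(s) = (s + 3)(s^2 + 11s + 30).
Factor s^2 + 11s + 30: two numbers with sum -11 and product 30 are -5 and -6, so s^2 + 11s + 30 = (s + 5)(s + 6).
Hence p(s) = (s + 3) (s + 5) (s + 6), with roots -6, -5, -3.
All eigenvalues have negative real part, so the system is asymptotically stable.

-6, -5, -3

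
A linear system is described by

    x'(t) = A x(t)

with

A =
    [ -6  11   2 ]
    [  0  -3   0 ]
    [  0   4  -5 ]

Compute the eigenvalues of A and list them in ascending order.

-6, -5, -3

det(sI - A) = s^3 - (tr A)s^2 + (M11 + M22 + M33)s - det A, where Mii is the 2×2 principal minor of A obtained by deleting row i and column i.
tr A = (-6) + (-3) + (-5) = -14; M11 = (-3)·(-5) - 0·4 = 15 - 0 = 15; M22 = (-6)·(-5) - 2·0 = 30 - 0 = 30; M33 = (-6)·(-3) - 11·0 = 18 - 0 = 18; sum of minors = 63.
det A = (-6)·((-3)·(-5) - 0·4) - 11·(0·(-5) - 0·0) + 2·(0·4 - (-3)·0) = (-6)·15 - 11·0 + 2·0 = -90.
So p(s) = det(sI - A) = s^3 + 14s^2 + 63s + 90.
Rational-root test: any integer root divides 90. Testing small divisors, s = -3 works: p(-3) = -27 + 126 + (-189) + 90 = 0, so (s + 3) is a factor.
Dividing, p(s) = (s + 3)(s^2 + 11s + 30).
Factor s^2 + 11s + 30: two numbers with sum -11 and product 30 are -5 and -6, so s^2 + 11s + 30 = (s + 5)(s + 6).
Hence p(s) = (s + 3) (s + 5) (s + 6), with roots -6, -5, -3.
All eigenvalues have negative real part, so the system is asymptotically stable.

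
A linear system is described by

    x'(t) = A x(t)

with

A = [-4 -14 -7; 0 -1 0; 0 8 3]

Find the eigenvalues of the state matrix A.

-4, -1, 3

det(sI - A) = s^3 - (tr A)s^2 + (M11 + M22 + M33)s - det A, where Mii is the 2×2 principal minor of A obtained by deleting row i and column i.
tr A = (-4) + (-1) + 3 = -2; M11 = (-1)·3 - 0·8 = -3 - 0 = -3; M22 = (-4)·3 - (-7)·0 = -12 - 0 = -12; M33 = (-4)·(-1) - (-14)·0 = 4 - 0 = 4; sum of minors = -11.
det A = (-4)·((-1)·3 - 0·8) - (-14)·(0·3 - 0·0) + (-7)·(0·8 - (-1)·0) = (-4)·(-3) - (-14)·0 + (-7)·0 = 12.
So p(s) = det(sI - A) = s^3 + 2s^2 - 11s - 12.
Rational-root test: any integer root divides -12. Testing small divisors, s = -1 works: p(-1) = -1 + 2 + 11 + (-12) = 0, so (s + 1) is a factor.
Dividing, p(s) = (s + 1)(s^2 + s - 12).
Factor s^2 + s - 12: two numbers with sum -1 and product -12 are 3 and -4, so s^2 + s - 12 = (s - 3)(s + 4).
Hence p(s) = (s - 3) (s + 1) (s + 4), with roots -4, -1, 3.
At least one eigenvalue has non-negative real part, so the system is not asymptotically stable.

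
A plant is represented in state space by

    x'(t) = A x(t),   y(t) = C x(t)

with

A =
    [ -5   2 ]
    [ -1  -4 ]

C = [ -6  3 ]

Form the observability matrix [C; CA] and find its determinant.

63

CA = [[27, -24]]
Observability matrix O = [C; CA] = [[-6, 3], [27, -24]]
det(O) = (-6)·(-24) - 3·27 = 144 - 81 = 63
Since det(O) ≠ 0, rank(O) = 2 and the system is completely observable.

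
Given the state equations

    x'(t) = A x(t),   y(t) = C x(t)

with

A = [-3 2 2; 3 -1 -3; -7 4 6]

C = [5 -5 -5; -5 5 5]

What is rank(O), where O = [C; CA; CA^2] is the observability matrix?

CA = [[5, -5, -5], [-5, 5, 5]]
CA^2 = [[5, -5, -5], [-5, 5, 5]]
Observability matrix O = [C; CA; CA^2] = [[5, -5, -5], [-5, 5, 5], [5, -5, -5], [-5, 5, 5], [5, -5, -5], [-5, 5, 5]]
Every row of O is a scalar multiple of row 1 = [5, -5, -5] (multipliers 1, -1, 1, -1, 1, -1), so the rows span a one-dimensional space.
O ≠ 0, hence rank(O) = 1.
rank(O) = 1 < n = 3, so the pair (A, C) is not completely observable.

1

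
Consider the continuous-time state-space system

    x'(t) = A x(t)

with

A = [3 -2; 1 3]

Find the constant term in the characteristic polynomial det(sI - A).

11

For a 2×2 matrix, det(sI - A) = s^2 - (tr A)s + det A.
tr A = 6, det A = 11.
So p(s) = s^2 - 6s + 11.
The constant term is 11.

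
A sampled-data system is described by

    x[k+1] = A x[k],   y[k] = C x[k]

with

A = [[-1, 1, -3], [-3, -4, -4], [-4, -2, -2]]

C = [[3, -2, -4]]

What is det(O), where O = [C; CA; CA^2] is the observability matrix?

CA = [[19, 19, 7]]
CA^2 = [[-104, -71, -147]]
Observability matrix O = [C; CA; CA^2] = [[3, -2, -4], [19, 19, 7], [-104, -71, -147]]
Expanding along the first row, det(O) = 3·(19·(-147) - 7·(-71)) - (-2)·(19·(-147) - 7·(-104)) + (-4)·(19·(-71) - 19·(-104)) = 3·(-2296) - (-2)·(-2065) + (-4)·627 = -13526
Since det(O) ≠ 0, rank(O) = 3 and the system is completely observable.

-13526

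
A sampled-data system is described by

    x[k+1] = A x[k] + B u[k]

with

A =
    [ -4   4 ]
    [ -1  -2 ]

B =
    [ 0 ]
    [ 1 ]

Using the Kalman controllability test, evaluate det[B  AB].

-4

AB = [[4], [-2]]
Controllability matrix C = [B  AB] = [[0, 4], [1, -2]]
det(C) = 0·(-2) - 4·1 = 0 - 4 = -4
Since det(C) ≠ 0, rank(C) = 2 and the system is completely controllable.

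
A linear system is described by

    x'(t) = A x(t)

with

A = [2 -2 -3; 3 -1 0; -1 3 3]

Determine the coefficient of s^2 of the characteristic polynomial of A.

-4

Expand det(sI - A) for the 3×3 matrix.
p(s) = s^3 - 4s^2 + 4s + 12.
(Check: constant term = det(-A) = (-1)^3 det A = 12; coefficient of s^2 = -tr A = -4.)
The coefficient of s^2 is -4.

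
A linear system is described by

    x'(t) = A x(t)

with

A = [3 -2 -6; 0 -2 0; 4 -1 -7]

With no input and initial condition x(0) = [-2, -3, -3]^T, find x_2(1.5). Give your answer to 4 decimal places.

det(sI - A) = s^3 - (tr A)s^2 + (M11 + M22 + M33)s - det A, where Mii is the 2×2 principal minor of A obtained by deleting row i and column i.
tr A = 3 + (-2) + (-7) = -6; M11 = (-2)·(-7) - 0·(-1) = 14 - 0 = 14; M22 = 3·(-7) - (-6)·4 = -21 - (-24) = 3; M33 = 3·(-2) - (-2)·0 = -6 - 0 = -6; sum of minors = 11.
det A = 3·((-2)·(-7) - 0·(-1)) - (-2)·(0·(-7) - 0·4) + (-6)·(0·(-1) - (-2)·4) = 3·14 - (-2)·0 + (-6)·8 = -6.
So p(s) = det(sI - A) = s^3 + 6s^2 + 11s + 6.
Rational-root test: any integer root divides 6. Testing small divisors, s = -1 works: p(-1) = -1 + 6 + (-11) + 6 = 0, so (s + 1) is a factor.
Dividing, p(s) = (s + 1)(s^2 + 5s + 6).
Factor s^2 + 5s + 6: two numbers with sum -5 and product 6 are -2 and -3, so s^2 + 5s + 6 = (s + 2)(s + 3).
Hence p(s) = (s + 1) (s + 2) (s + 3), with roots -3, -2, -1.
The eigenvalues -3, -2, -1 are distinct and real, so A is diagonalisable and x(t) = e^{At} x(0) = V diag(e^{λ_i t}) V^{-1} x(0), where the columns of V are the eigenvectors.
λ = -3: A - (-3)I = [[6, -2, -6], [0, 1, 0], [4, -1, -4]]. v must be orthogonal to every row; (row 1) × (row 2) = [6, 0, 6], so take v_1 = [1, 0, 1]^T.
λ = -2: A - (-2)I = [[5, -2, -6], [0, 0, 0], [4, -1, -5]]. v must be orthogonal to every row; (row 1) × (row 3) = [4, 1, 3], so take v_2 = [4, 1, 3]^T.
λ = -1: A - (-1)I = [[4, -2, -6], [0, -1, 0], [4, -1, -6]]. v must be orthogonal to every row; (row 1) × (row 2) = [-6, 0, -4], so take v_3 = [3, 0, 2]^T.
V = [v_1 v_2 v_3] = [[1, 4, 3], [0, 1, 0], [1, 3, 2]] has det V = -1, so V^{-1} = adj(V)/det V = [[-2, -1, 3], [0, 1, 0], [1, -1, -1]].
Modal coordinates z(0) = V^{-1} x(0): (-2)·(-2) + (-1)·(-3) + 3·(-3) = -2; 0·(-2) + 1·(-3) + 0·(-3) = -3; 1·(-2) + (-1)·(-3) + (-1)·(-3) = 4; so z(0) = [-2, -3, 4]^T.
x_2(t) = Σ_i (v_i)_2 · z_i(0) · e^{λ_i t} (row 2 of V times the modal terms).
x_2(1.5) = 0·(-2)·e^{-3·1.5} + 1·(-3)·e^{-2·1.5} + 0·4·e^{-1·1.5} = 0·0.011109 + (-3)·0.049787 + 0·0.223130 = -0.1494.

-0.1494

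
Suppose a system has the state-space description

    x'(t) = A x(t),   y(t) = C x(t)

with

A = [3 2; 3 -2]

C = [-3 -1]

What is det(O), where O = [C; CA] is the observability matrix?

CA = [[-12, -4]]
Observability matrix O = [C; CA] = [[-3, -1], [-12, -4]]
det(O) = (-3)·(-4) - (-1)·(-12) = 12 - 12 = 0
Since det(O) = 0, rank(O) < 2 and the system is not completely observable.

0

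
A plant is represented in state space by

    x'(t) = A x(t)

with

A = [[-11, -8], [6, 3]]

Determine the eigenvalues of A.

det(sI - A) = s^2 - (tr A)s + det A, with tr A = (-11) + 3 = -8 and det A = (-11)·3 - (-8)·6 = -33 - (-48) = 15.
So p(s) = det(sI - A) = s^2 + 8s + 15.
Factor s^2 + 8s + 15: two numbers with sum -8 and product 15 are -3 and -5, so s^2 + 8s + 15 = (s + 3)(s + 5).
Hence p(s) = (s + 3) (s + 5), with roots -5, -3.
All eigenvalues have negative real part, so the system is asymptotically stable.

-5, -3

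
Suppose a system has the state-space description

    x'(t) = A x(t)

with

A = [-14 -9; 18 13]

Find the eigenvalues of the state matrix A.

-5, 4

det(sI - A) = s^2 - (tr A)s + det A, with tr A = (-14) + 13 = -1 and det A = (-14)·13 - (-9)·18 = -182 - (-162) = -20.
So p(s) = det(sI - A) = s^2 + s - 20.
Factor s^2 + s - 20: two numbers with sum -1 and product -20 are 4 and -5, so s^2 + s - 20 = (s - 4)(s + 5).
Hence p(s) = (s - 4) (s + 5), with roots -5, 4.
At least one eigenvalue has non-negative real part, so the system is not asymptotically stable.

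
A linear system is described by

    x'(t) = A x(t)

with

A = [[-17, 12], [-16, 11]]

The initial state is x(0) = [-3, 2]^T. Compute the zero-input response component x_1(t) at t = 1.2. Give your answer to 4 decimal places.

4.4733

det(sI - A) = s^2 - (tr A)s + det A, with tr A = (-17) + 11 = -6 and det A = (-17)·11 - 12·(-16) = -187 - (-192) = 5.
So p(s) = det(sI - A) = s^2 + 6s + 5.
Factor s^2 + 6s + 5: two numbers with sum -6 and product 5 are -1 and -5, so s^2 + 6s + 5 = (s + 1)(s + 5).
Hence p(s) = (s + 1) (s + 5), with roots -5, -1.
The eigenvalues -5, -1 are distinct and real, so A is diagonalisable and x(t) = e^{At} x(0) = V diag(e^{λ_i t}) V^{-1} x(0), where the columns of V are the eigenvectors.
λ = -5: A - (-5)I = [[-12, 12], [-16, 16]]. Row 1 gives (-12)·v1 + 12·v2 = 0, so take v_1 = [1, 1]^T.
λ = -1: A - (-1)I = [[-16, 12], [-16, 12]]. Row 1 gives (-16)·v1 + 12·v2 = 0, so take v_2 = [3, 4]^T.
V = [v_1 v_2] = [[1, 3], [1, 4]] has det V = 1, so V^{-1} = adj(V)/det V = [[4, -3], [-1, 1]].
Modal coordinates z(0) = V^{-1} x(0): 4·(-3) + (-3)·2 = -18; (-1)·(-3) + 1·2 = 5; so z(0) = [-18, 5]^T.
x_1(t) = Σ_i (v_i)_1 · z_i(0) · e^{λ_i t} (row 1 of V times the modal terms).
x_1(1.2) = 1·(-18)·e^{-5·1.2} + 3·5·e^{-1·1.2} = (-18)·0.002479 + 15·0.301194 = 4.4733.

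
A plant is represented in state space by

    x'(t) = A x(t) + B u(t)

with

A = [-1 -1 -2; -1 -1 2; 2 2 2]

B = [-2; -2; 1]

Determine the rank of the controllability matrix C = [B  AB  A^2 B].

3

AB = [[2], [6], [-6]]
A^2B = [[4], [-20], [4]]
Controllability matrix C = [B  AB  A^2B] = [[-2, 2, 4], [-2, 6, -20], [1, -6, 4]]
det(C) = (-2)·(6·4 - (-20)·(-6)) - 2·((-2)·4 - (-20)·1) + 4·((-2)·(-6) - 6·1) = (-2)·(-96) - 2·12 + 4·6 = 192 ≠ 0, so rank(C) = 3.
rank(C) = 3 = n, so the pair (A, B) is completely controllable.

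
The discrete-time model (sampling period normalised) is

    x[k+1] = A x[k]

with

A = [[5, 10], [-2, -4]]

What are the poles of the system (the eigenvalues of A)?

0, 1

det(zI - A) = z^2 - (tr A)z + det A, with tr A = 5 + (-4) = 1 and det A = 5·(-4) - 10·(-2) = -20 - (-20) = 0.
So p(z) = det(zI - A) = z^2 - z.
Factor z^2 - z: two numbers with sum 1 and product 0 are 1 and 0, so z^2 - z = z(z - 1).
Hence p(z) = z (z - 1), with roots 0, 1.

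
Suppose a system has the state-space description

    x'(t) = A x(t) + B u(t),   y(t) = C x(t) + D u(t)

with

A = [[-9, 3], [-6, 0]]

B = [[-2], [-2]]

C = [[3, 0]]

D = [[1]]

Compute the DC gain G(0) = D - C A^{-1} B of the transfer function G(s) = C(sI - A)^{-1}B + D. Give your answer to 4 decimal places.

G(0) = C(-A)^{-1}B + D = -C A^{-1} B + D.
det A = 18, so A^{-1} = (1/18)·adj(A) = [[0, -1/6], [1/3, -1/2]]
A^{-1} B = [1/3, 1/3]^T
C A^{-1} B = 1
G(0) = D - C A^{-1} B = 1 - (1) = 0

0.0000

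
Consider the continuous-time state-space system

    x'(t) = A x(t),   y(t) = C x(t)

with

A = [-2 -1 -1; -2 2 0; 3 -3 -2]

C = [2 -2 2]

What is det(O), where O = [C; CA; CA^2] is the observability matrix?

CA = [[6, -12, -6]]
CA^2 = [[-6, -12, 6]]
Observability matrix O = [C; CA; CA^2] = [[2, -2, 2], [6, -12, -6], [-6, -12, 6]]
Expanding along the first row, det(O) = 2·((-12)·6 - (-6)·(-12)) - (-2)·(6·6 - (-6)·(-6)) + 2·(6·(-12) - (-12)·(-6)) = 2·(-144) - (-2)·0 + 2·(-144) = -576
Since det(O) ≠ 0, rank(O) = 3 and the system is completely observable.

-576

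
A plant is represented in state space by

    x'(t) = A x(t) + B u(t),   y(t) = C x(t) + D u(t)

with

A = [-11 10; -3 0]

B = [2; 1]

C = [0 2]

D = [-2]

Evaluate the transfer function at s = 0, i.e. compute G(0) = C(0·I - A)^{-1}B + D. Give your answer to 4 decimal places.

-1.6667

G(0) = C(-A)^{-1}B + D = -C A^{-1} B + D.
det A = 30, so A^{-1} = (1/30)·adj(A) = [[0, -1/3], [1/10, -11/30]]
A^{-1} B = [-1/3, -1/6]^T
C A^{-1} B = -1/3
G(0) = D - C A^{-1} B = -2 - (-1/3) = -5/3 ≈ -1.6667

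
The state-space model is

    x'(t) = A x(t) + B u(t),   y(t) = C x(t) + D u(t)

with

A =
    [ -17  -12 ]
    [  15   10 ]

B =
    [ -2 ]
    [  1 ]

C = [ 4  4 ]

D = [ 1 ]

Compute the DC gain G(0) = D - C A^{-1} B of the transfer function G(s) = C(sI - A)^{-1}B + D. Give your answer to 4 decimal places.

G(0) = C(-A)^{-1}B + D = -C A^{-1} B + D.
det A = 10, so A^{-1} = (1/10)·adj(A) = [[1, 6/5], [-3/2, -17/10]]
A^{-1} B = [-4/5, 13/10]^T
C A^{-1} B = 2
G(0) = D - C A^{-1} B = 1 - (2) = -1

-1.0000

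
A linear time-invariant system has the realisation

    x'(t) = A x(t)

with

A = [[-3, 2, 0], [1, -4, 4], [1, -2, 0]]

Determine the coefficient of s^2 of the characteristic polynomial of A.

7

Expand det(sI - A) for the 3×3 matrix.
p(s) = s^3 + 7s^2 + 18s + 16.
(Check: constant term = det(-A) = (-1)^3 det A = 16; coefficient of s^2 = -tr A = 7.)
The coefficient of s^2 is 7.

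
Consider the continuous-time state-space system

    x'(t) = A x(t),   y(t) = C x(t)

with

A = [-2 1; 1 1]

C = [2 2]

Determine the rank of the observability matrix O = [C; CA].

2

CA = [[-2, 4]]
Observability matrix O = [C; CA] = [[2, 2], [-2, 4]]
det(O) = 2·4 - 2·(-2) = 8 - (-4) = 12 ≠ 0, so rank(O) = 2.
rank(O) = 2 = n, so the pair (A, C) is completely observable.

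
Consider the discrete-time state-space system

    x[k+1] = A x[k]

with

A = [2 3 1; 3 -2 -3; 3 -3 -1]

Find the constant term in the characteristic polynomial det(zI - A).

35

Expand det(zI - A) for the 3×3 matrix.
p(z) = z^3 + z^2 - 25z + 35.
(Check: constant term = det(-A) = (-1)^3 det A = 35; coefficient of z^2 = -tr A = 1.)
The constant term is 35.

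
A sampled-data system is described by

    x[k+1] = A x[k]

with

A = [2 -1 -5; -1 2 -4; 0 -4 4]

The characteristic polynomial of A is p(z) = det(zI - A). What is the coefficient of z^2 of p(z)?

-8

Expand det(zI - A) for the 3×3 matrix.
p(z) = z^3 - 8z^2 + 3z + 40.
(Check: constant term = det(-A) = (-1)^3 det A = 40; coefficient of z^2 = -tr A = -8.)
The coefficient of z^2 is -8.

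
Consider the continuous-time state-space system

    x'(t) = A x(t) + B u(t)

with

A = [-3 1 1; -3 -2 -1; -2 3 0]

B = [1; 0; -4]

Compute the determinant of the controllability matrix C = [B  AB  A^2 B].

727

AB = [[-7], [1], [-2]]
A^2B = [[20], [21], [17]]
Controllability matrix C = [B  AB  A^2B] = [[1, -7, 20], [0, 1, 21], [-4, -2, 17]]
Expanding along the first row, det(C) = 1·(1·17 - 21·(-2)) - (-7)·(0·17 - 21·(-4)) + 20·(0·(-2) - 1·(-4)) = 1·59 - (-7)·84 + 20·4 = 727
Since det(C) ≠ 0, rank(C) = 3 and the system is completely controllable.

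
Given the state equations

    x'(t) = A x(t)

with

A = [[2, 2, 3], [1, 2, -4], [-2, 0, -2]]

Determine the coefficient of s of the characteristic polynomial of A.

0

Expand det(sI - A) for the 3×3 matrix.
p(s) = s^3 - 2s^2 - 24.
(Check: constant term = det(-A) = (-1)^3 det A = -24; coefficient of s^2 = -tr A = -2.)
The coefficient of s is 0.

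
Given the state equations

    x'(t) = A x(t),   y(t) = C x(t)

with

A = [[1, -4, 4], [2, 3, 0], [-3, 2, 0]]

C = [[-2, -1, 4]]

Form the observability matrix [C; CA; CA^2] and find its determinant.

CA = [[-16, 13, -8]]
CA^2 = [[34, 87, -64]]
Observability matrix O = [C; CA; CA^2] = [[-2, -1, 4], [-16, 13, -8], [34, 87, -64]]
Expanding along the first row, det(O) = (-2)·(13·(-64) - (-8)·87) - (-1)·((-16)·(-64) - (-8)·34) + 4·((-16)·87 - 13·34) = (-2)·(-136) - (-1)·1296 + 4·(-1834) = -5768
Since det(O) ≠ 0, rank(O) = 3 and the system is completely observable.

-5768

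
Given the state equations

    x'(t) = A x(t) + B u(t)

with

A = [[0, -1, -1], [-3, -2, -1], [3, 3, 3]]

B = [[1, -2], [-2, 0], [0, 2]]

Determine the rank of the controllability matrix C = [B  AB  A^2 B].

3

AB = [[2, -2], [1, 4], [-3, 0]]
A^2B = [[2, -4], [-5, -2], [0, 6]]
Controllability matrix C = [B  AB  A^2B] = [[1, -2, 2, -2, 2, -4], [-2, 0, 1, 4, -5, -2], [0, 2, -3, 0, 0, 6]]
Take the 3×3 submatrix of C formed by columns 1, 2, 3: [[1, -2, 2], [-2, 0, 1], [0, 2, -3]]. Its determinant is 1·(0·(-3) - 1·2) - (-2)·((-2)·(-3) - 1·0) + 2·((-2)·2 - 0·0) = 1·(-2) - (-2)·6 + 2·(-4) = 2 ≠ 0.
So rank(C) ≥ 3; since C has 3 rows, rank(C) = 3.
rank(C) = 3 = n, so the pair (A, B) is completely controllable.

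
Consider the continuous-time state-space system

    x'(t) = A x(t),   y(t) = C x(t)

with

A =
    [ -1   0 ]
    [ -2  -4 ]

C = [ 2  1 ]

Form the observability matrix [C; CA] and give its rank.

CA = [[-4, -4]]
Observability matrix O = [C; CA] = [[2, 1], [-4, -4]]
det(O) = 2·(-4) - 1·(-4) = -8 - (-4) = -4 ≠ 0, so rank(O) = 2.
rank(O) = 2 = n, so the pair (A, C) is completely observable.

2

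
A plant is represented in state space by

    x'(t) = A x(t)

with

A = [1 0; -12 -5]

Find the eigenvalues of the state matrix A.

-5, 1

det(sI - A) = s^2 - (tr A)s + det A, with tr A = 1 + (-5) = -4 and det A = 1·(-5) - 0·(-12) = -5 - 0 = -5.
So p(s) = det(sI - A) = s^2 + 4s - 5.
Factor s^2 + 4s - 5: two numbers with sum -4 and product -5 are 1 and -5, so s^2 + 4s - 5 = (s - 1)(s + 5).
Hence p(s) = (s - 1) (s + 5), with roots -5, 1.
At least one eigenvalue has non-negative real part, so the system is not asymptotically stable.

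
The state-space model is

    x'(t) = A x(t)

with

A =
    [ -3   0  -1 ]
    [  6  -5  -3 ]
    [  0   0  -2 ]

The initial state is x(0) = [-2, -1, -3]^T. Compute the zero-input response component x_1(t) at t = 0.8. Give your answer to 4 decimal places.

det(sI - A) = s^3 - (tr A)s^2 + (M11 + M22 + M33)s - det A, where Mii is the 2×2 principal minor of A obtained by deleting row i and column i.
tr A = (-3) + (-5) + (-2) = -10; M11 = (-5)·(-2) - (-3)·0 = 10 - 0 = 10; M22 = (-3)·(-2) - (-1)·0 = 6 - 0 = 6; M33 = (-3)·(-5) - 0·6 = 15 - 0 = 15; sum of minors = 31.
det A = (-3)·((-5)·(-2) - (-3)·0) - 0·(6·(-2) - (-3)·0) + (-1)·(6·0 - (-5)·0) = (-3)·10 - 0·(-12) + (-1)·0 = -30.
So p(s) = det(sI - A) = s^3 + 10s^2 + 31s + 30.
Rational-root test: any integer root divides 30. Testing small divisors, s = -2 works: p(-2) = -8 + 40 + (-62) + 30 = 0, so (s + 2) is a factor.
Dividing, p(s) = (s + 2)(s^2 + 8s + 15).
Factor s^2 + 8s + 15: two numbers with sum -8 and product 15 are -3 and -5, so s^2 + 8s + 15 = (s + 3)(s + 5).
Hence p(s) = (s + 2) (s + 3) (s + 5), with roots -5, -3, -2.
The eigenvalues -5, -3, -2 are distinct and real, so A is diagonalisable and x(t) = e^{At} x(0) = V diag(e^{λ_i t}) V^{-1} x(0), where the columns of V are the eigenvectors.
λ = -5: A - (-5)I = [[2, 0, -1], [6, 0, -3], [0, 0, 3]]. v must be orthogonal to every row; (row 1) × (row 3) = [0, -6, 0], so take v_1 = [0, -1, 0]^T.
λ = -3: A - (-3)I = [[0, 0, -1], [6, -2, -3], [0, 0, 1]]. v must be orthogonal to every row; (row 1) × (row 2) = [-2, -6, 0], so take v_2 = [1, 3, 0]^T.
λ = -2: A - (-2)I = [[-1, 0, -1], [6, -3, -3], [0, 0, 0]]. v must be orthogonal to every row; (row 1) × (row 2) = [-3, -9, 3], so take v_3 = [-1, -3, 1]^T.
V = [v_1 v_2 v_3] = [[0, 1, -1], [-1, 3, -3], [0, 0, 1]] has det V = 1, so V^{-1} = adj(V)/det V = [[3, -1, 0], [1, 0, 1], [0, 0, 1]].
Modal coordinates z(0) = V^{-1} x(0): 3·(-2) + (-1)·(-1) + 0·(-3) = -5; 1·(-2) + 0·(-1) + 1·(-3) = -5; 0·(-2) + 0·(-1) + 1·(-3) = -3; so z(0) = [-5, -5, -3]^T.
x_1(t) = Σ_i (v_i)_1 · z_i(0) · e^{λ_i t} (row 1 of V times the modal terms).
x_1(0.8) = 0·(-5)·e^{-5·0.8} + 1·(-5)·e^{-3·0.8} + (-1)·(-3)·e^{-2·0.8} = 0·0.018316 + (-5)·0.090718 + 3·0.201897 = 0.1521.

0.1521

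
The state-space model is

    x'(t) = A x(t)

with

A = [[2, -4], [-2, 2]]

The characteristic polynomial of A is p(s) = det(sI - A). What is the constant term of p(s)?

For a 2×2 matrix, det(sI - A) = s^2 - (tr A)s + det A.
tr A = 4, det A = -4.
So p(s) = s^2 - 4s - 4.
The constant term is -4.

-4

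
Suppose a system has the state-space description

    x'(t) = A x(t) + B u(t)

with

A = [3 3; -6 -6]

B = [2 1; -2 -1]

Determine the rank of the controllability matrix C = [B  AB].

AB = [[0, 0], [0, 0]]
Controllability matrix C = [B  AB] = [[2, 1, 0, 0], [-2, -1, 0, 0]]
Every column of C is a scalar multiple of column 1 = [2, -2] (multipliers 1, 1/2, 0, 0), so the columns span a one-dimensional space.
C ≠ 0, hence rank(C) = 1.
rank(C) = 1 < n = 2, so the pair (A, B) is not completely controllable.

1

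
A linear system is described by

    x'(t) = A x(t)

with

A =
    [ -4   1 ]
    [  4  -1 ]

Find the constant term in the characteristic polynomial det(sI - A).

0

For a 2×2 matrix, det(sI - A) = s^2 - (tr A)s + det A.
tr A = -5, det A = 0.
So p(s) = s^2 + 5s.
The constant term is 0.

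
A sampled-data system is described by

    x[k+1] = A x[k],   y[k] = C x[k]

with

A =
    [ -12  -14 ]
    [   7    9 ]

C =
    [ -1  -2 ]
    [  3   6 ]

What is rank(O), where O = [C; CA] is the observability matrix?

1

CA = [[-2, -4], [6, 12]]
Observability matrix O = [C; CA] = [[-1, -2], [3, 6], [-2, -4], [6, 12]]
Every row of O is a scalar multiple of row 1 = [-1, -2] (multipliers 1, -3, 2, -6), so the rows span a one-dimensional space.
O ≠ 0, hence rank(O) = 1.
rank(O) = 1 < n = 2, so the pair (A, C) is not completely observable.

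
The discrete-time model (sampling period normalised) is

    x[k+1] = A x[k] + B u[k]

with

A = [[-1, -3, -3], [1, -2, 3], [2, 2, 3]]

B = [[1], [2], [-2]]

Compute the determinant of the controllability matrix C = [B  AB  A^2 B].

AB = [[-1], [-9], [0]]
A^2B = [[28], [17], [-20]]
Controllability matrix C = [B  AB  A^2B] = [[1, -1, 28], [2, -9, 17], [-2, 0, -20]]
Expanding along the first row, det(C) = 1·((-9)·(-20) - 17·0) - (-1)·(2·(-20) - 17·(-2)) + 28·(2·0 - (-9)·(-2)) = 1·180 - (-1)·(-6) + 28·(-18) = -330
Since det(C) ≠ 0, rank(C) = 3 and the system is completely controllable.

-330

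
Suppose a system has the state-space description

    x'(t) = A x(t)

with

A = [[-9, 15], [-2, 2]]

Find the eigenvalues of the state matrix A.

det(sI - A) = s^2 - (tr A)s + det A, with tr A = (-9) + 2 = -7 and det A = (-9)·2 - 15·(-2) = -18 - (-30) = 12.
So p(s) = det(sI - A) = s^2 + 7s + 12.
Factor s^2 + 7s + 12: two numbers with sum -7 and product 12 are -3 and -4, so s^2 + 7s + 12 = (s + 3)(s + 4).
Hence p(s) = (s + 3) (s + 4), with roots -4, -3.
All eigenvalues have negative real part, so the system is asymptotically stable.

-4, -3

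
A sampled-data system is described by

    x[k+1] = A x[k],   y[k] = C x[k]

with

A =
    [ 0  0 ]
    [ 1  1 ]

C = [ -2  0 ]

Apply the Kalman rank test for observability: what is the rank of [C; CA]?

CA = [[0, 0]]
Observability matrix O = [C; CA] = [[-2, 0], [0, 0]]
Every row of O is a scalar multiple of row 1 = [-2, 0] (multipliers 1, 0), so the rows span a one-dimensional space.
O ≠ 0, hence rank(O) = 1.
rank(O) = 1 < n = 2, so the pair (A, C) is not completely observable.

1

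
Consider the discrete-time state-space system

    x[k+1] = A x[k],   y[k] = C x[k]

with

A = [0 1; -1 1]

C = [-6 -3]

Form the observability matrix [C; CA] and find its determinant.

63

CA = [[3, -9]]
Observability matrix O = [C; CA] = [[-6, -3], [3, -9]]
det(O) = (-6)·(-9) - (-3)·3 = 54 - (-9) = 63
Since det(O) ≠ 0, rank(O) = 2 and the system is completely observable.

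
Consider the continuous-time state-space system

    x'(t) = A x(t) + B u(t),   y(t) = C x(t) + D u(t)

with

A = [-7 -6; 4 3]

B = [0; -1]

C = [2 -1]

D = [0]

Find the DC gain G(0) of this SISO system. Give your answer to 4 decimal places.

6.3333

G(0) = C(-A)^{-1}B + D = -C A^{-1} B + D.
det A = 3, so A^{-1} = (1/3)·adj(A) = [[1, 2], [-4/3, -7/3]]
A^{-1} B = [-2, 7/3]^T
C A^{-1} B = -19/3
G(0) = D - C A^{-1} B = 0 - (-19/3) = 19/3 ≈ 6.3333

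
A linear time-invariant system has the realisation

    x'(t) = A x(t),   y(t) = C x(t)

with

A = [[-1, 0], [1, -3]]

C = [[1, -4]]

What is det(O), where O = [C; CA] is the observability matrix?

CA = [[-5, 12]]
Observability matrix O = [C; CA] = [[1, -4], [-5, 12]]
det(O) = 1·12 - (-4)·(-5) = 12 - 20 = -8
Since det(O) ≠ 0, rank(O) = 2 and the system is completely observable.

-8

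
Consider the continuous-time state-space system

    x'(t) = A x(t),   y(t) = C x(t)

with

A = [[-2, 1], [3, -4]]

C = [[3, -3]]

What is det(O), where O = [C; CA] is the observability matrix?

0

CA = [[-15, 15]]
Observability matrix O = [C; CA] = [[3, -3], [-15, 15]]
det(O) = 3·15 - (-3)·(-15) = 45 - 45 = 0
Since det(O) = 0, rank(O) < 2 and the system is not completely observable.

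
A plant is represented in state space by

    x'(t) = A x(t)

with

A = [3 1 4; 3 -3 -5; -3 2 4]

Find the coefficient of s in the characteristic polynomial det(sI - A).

10

Expand det(sI - A) for the 3×3 matrix.
p(s) = s^3 - 4s^2 + 10s + 15.
(Check: constant term = det(-A) = (-1)^3 det A = 15; coefficient of s^2 = -tr A = -4.)
The coefficient of s is 10.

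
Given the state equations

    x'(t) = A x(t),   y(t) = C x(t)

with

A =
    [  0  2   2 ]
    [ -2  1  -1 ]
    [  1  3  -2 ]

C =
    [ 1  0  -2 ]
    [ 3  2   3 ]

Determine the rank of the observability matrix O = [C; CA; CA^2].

CA = [[-2, -4, 6], [-1, 17, -2]]
CA^2 = [[14, 10, -12], [-36, 9, -15]]
Observability matrix O = [C; CA; CA^2] = [[1, 0, -2], [3, 2, 3], [-2, -4, 6], [-1, 17, -2], [14, 10, -12], [-36, 9, -15]]
Take the 3×3 submatrix of O formed by rows 1, 2, 3: [[1, 0, -2], [3, 2, 3], [-2, -4, 6]]. Its determinant is 1·(2·6 - 3·(-4)) - 0·(3·6 - 3·(-2)) + (-2)·(3·(-4) - 2·(-2)) = 1·24 - 0·24 + (-2)·(-8) = 40 ≠ 0.
So rank(O) ≥ 3; since O has 3 columns, rank(O) = 3.
rank(O) = 3 = n, so the pair (A, C) is completely observable.

3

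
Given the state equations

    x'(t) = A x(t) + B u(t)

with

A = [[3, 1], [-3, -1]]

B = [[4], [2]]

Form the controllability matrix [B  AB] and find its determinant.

AB = [[14], [-14]]
Controllability matrix C = [B  AB] = [[4, 14], [2, -14]]
det(C) = 4·(-14) - 14·2 = -56 - 28 = -84
Since det(C) ≠ 0, rank(C) = 2 and the system is completely controllable.

-84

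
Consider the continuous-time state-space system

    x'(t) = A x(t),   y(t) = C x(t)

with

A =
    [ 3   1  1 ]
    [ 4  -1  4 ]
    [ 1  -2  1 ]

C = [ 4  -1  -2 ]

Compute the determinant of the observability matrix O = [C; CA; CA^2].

2716

CA = [[6, 9, -2]]
CA^2 = [[52, 1, 40]]
Observability matrix O = [C; CA; CA^2] = [[4, -1, -2], [6, 9, -2], [52, 1, 40]]
Expanding along the first row, det(O) = 4·(9·40 - (-2)·1) - (-1)·(6·40 - (-2)·52) + (-2)·(6·1 - 9·52) = 4·362 - (-1)·344 + (-2)·(-462) = 2716
Since det(O) ≠ 0, rank(O) = 3 and the system is completely observable.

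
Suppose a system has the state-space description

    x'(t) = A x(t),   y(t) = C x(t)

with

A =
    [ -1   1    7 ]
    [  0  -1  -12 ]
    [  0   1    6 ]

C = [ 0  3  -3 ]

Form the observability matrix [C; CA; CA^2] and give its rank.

2

CA = [[0, -6, -54]]
CA^2 = [[0, -48, -252]]
Observability matrix O = [C; CA; CA^2] = [[0, 3, -3], [0, -6, -54], [0, -48, -252]]
Column 1 of O is identically zero, so rank(O) ≤ 2.
The 2×2 minor from rows 1, 2, columns 2, 3 is 3·(-54) - (-3)·(-6) = -162 - 18 = -180 ≠ 0, so rank(O) = 2.
rank(O) = 2 < n = 3, so the pair (A, C) is not completely observable.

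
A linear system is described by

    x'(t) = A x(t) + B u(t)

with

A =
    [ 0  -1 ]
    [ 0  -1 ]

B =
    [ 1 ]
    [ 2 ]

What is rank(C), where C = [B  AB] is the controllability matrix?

2

AB = [[-2], [-2]]
Controllability matrix C = [B  AB] = [[1, -2], [2, -2]]
det(C) = 1·(-2) - (-2)·2 = -2 - (-4) = 2 ≠ 0, so rank(C) = 2.
rank(C) = 2 = n, so the pair (A, B) is completely controllable.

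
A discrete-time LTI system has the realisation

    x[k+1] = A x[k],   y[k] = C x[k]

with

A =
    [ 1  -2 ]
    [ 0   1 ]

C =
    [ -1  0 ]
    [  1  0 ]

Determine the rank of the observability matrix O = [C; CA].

CA = [[-1, 2], [1, -2]]
Observability matrix O = [C; CA] = [[-1, 0], [1, 0], [-1, 2], [1, -2]]
Take the 2×2 submatrix of O formed by rows 1, 3: [[-1, 0], [-1, 2]]. Its determinant is (-1)·2 - 0·(-1) = -2 - 0 = -2 ≠ 0.
So rank(O) ≥ 2; since O has 2 columns, rank(O) = 2.
rank(O) = 2 = n, so the pair (A, C) is completely observable.

2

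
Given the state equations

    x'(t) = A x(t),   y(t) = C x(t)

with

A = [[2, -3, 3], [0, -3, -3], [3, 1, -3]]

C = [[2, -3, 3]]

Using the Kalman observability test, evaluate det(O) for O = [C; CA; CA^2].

-2808

CA = [[13, 6, 6]]
CA^2 = [[44, -51, 3]]
Observability matrix O = [C; CA; CA^2] = [[2, -3, 3], [13, 6, 6], [44, -51, 3]]
Expanding along the first row, det(O) = 2·(6·3 - 6·(-51)) - (-3)·(13·3 - 6·44) + 3·(13·(-51) - 6·44) = 2·324 - (-3)·(-225) + 3·(-927) = -2808
Since det(O) ≠ 0, rank(O) = 3 and the system is completely observable.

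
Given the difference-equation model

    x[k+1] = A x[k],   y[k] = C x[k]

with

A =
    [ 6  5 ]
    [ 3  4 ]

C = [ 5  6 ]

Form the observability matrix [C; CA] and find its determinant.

CA = [[48, 49]]
Observability matrix O = [C; CA] = [[5, 6], [48, 49]]
det(O) = 5·49 - 6·48 = 245 - 288 = -43
Since det(O) ≠ 0, rank(O) = 2 and the system is completely observable.

-43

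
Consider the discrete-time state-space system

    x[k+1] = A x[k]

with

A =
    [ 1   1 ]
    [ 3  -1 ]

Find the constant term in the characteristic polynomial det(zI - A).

For a 2×2 matrix, det(zI - A) = z^2 - (tr A)z + det A.
tr A = 0, det A = -4.
So p(z) = z^2 - 4.
The constant term is -4.

-4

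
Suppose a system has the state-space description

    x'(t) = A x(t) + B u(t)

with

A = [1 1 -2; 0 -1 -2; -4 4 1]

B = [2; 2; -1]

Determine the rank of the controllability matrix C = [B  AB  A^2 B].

AB = [[6], [0], [-1]]
A^2B = [[8], [2], [-25]]
Controllability matrix C = [B  AB  A^2B] = [[2, 6, 8], [2, 0, 2], [-1, -1, -25]]
det(C) = 2·(0·(-25) - 2·(-1)) - 6·(2·(-25) - 2·(-1)) + 8·(2·(-1) - 0·(-1)) = 2·2 - 6·(-48) + 8·(-2) = 276 ≠ 0, so rank(C) = 3.
rank(C) = 3 = n, so the pair (A, B) is completely controllable.

3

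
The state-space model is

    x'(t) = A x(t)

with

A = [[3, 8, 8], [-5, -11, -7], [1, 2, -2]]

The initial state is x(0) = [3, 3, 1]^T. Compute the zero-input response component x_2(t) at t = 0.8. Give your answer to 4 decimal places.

det(sI - A) = s^3 - (tr A)s^2 + (M11 + M22 + M33)s - det A, where Mii is the 2×2 principal minor of A obtained by deleting row i and column i.
tr A = 3 + (-11) + (-2) = -10; M11 = (-11)·(-2) - (-7)·2 = 22 - (-14) = 36; M22 = 3·(-2) - 8·1 = -6 - 8 = -14; M33 = 3·(-11) - 8·(-5) = -33 - (-40) = 7; sum of minors = 29.
det A = 3·((-11)·(-2) - (-7)·2) - 8·((-5)·(-2) - (-7)·1) + 8·((-5)·2 - (-11)·1) = 3·36 - 8·17 + 8·1 = -20.
So p(s) = det(sI - A) = s^3 + 10s^2 + 29s + 20.
Rational-root test: any integer root divides 20. Testing small divisors, s = -1 works: p(-1) = -1 + 10 + (-29) + 20 = 0, so (s + 1) is a factor.
Dividing, p(s) = (s + 1)(s^2 + 9s + 20).
Factor s^2 + 9s + 20: two numbers with sum -9 and product 20 are -4 and -5, so s^2 + 9s + 20 = (s + 4)(s + 5).
Hence p(s) = (s + 1) (s + 4) (s + 5), with roots -5, -4, -1.
The eigenvalues -5, -4, -1 are distinct and real, so A is diagonalisable and x(t) = e^{At} x(0) = V diag(e^{λ_i t}) V^{-1} x(0), where the columns of V are the eigenvectors.
λ = -5: A - (-5)I = [[8, 8, 8], [-5, -6, -7], [1, 2, 3]]. v must be orthogonal to every row; (row 1) × (row 2) = [-8, 16, -8], so take v_1 = [-1, 2, -1]^T.
λ = -4: A - (-4)I = [[7, 8, 8], [-5, -7, -7], [1, 2, 2]]. v must be orthogonal to every row; (row 1) × (row 2) = [0, 9, -9], so take v_2 = [0, -1, 1]^T.
λ = -1: A - (-1)I = [[4, 8, 8], [-5, -10, -7], [1, 2, -1]]. v must be orthogonal to every row; (row 1) × (row 2) = [24, -12, 0], so take v_3 = [-2, 1, 0]^T.
V = [v_1 v_2 v_3] = [[-1, 0, -2], [2, -1, 1], [-1, 1, 0]] has det V = -1, so V^{-1} = adj(V)/det V = [[1, 2, 2], [1, 2, 3], [-1, -1, -1]].
Modal coordinates z(0) = V^{-1} x(0): 1·3 + 2·3 + 2·1 = 11; 1·3 + 2·3 + 3·1 = 12; (-1)·3 + (-1)·3 + (-1)·1 = -7; so z(0) = [11, 12, -7]^T.
x_2(t) = Σ_i (v_i)_2 · z_i(0) · e^{λ_i t} (row 2 of V times the modal terms).
x_2(0.8) = 2·11·e^{-5·0.8} + (-1)·12·e^{-4·0.8} + 1·(-7)·e^{-1·0.8} = 22·0.018316 + (-12)·0.040762 + (-7)·0.449329 = -3.2315.

-3.2315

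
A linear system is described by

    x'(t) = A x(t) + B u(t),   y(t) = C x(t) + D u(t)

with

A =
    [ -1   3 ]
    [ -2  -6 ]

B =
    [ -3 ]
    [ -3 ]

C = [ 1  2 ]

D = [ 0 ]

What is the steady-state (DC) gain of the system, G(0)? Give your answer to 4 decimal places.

G(0) = C(-A)^{-1}B + D = -C A^{-1} B + D.
det A = 12, so A^{-1} = (1/12)·adj(A) = [[-1/2, -1/4], [1/6, -1/12]]
A^{-1} B = [9/4, -1/4]^T
C A^{-1} B = 7/4
G(0) = D - C A^{-1} B = 0 - (7/4) = -7/4 ≈ -1.7500

-1.7500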